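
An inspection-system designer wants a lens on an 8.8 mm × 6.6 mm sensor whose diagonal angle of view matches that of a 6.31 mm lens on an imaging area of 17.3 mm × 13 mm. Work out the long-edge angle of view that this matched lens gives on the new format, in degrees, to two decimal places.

107.82°

Sensor diagonal = √(17.3² + 13²) = √468.2900 ≈ 21.6400 mm.
Sensor diagonal = √(8.8² + 6.6²) = √121.0000 ≈ 11.0000 mm.
Equal diagonal AOV ⇒ f₂ = f₁ · 11.0000/21.6400 = 6.31 × 0.50832 ≈ 3.2075 mm.
Long-edge AOV on the new format = 2·arctan(8.8 / (2 × 3.2075)) = 2·arctan(1.37179) ≈ 107.8179°.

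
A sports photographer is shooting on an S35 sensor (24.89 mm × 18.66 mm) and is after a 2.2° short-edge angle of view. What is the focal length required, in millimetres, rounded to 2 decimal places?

From α = 2·arctan(h/2f) we get f = h / (2·tan(α/2)).
With h = 18.66 mm and α/2 = 1.1°, tan(α/2) ≈ 0.01920, so f ≈ 18.66 / 0.03840 ≈ 485.9127 mm.

485.91 mm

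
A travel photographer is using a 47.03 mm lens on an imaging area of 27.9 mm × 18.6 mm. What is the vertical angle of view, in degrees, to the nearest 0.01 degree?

Angle of view α = 2·arctan(h/2f) with h = 18.6 mm and f = 47.03 mm.
h/2f = 0.19775; arctan(0.19775) ≈ 11.1857°, so α ≈ 22.3714°.

22.37°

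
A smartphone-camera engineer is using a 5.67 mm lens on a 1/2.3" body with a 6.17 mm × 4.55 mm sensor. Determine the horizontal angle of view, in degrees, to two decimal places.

57.10°

Angle of view α = 2·arctan(w/2f) with w = 6.17 mm and f = 5.67 mm.
w/2f = 0.54409; arctan(0.54409) ≈ 28.5502°, so α ≈ 57.1005°.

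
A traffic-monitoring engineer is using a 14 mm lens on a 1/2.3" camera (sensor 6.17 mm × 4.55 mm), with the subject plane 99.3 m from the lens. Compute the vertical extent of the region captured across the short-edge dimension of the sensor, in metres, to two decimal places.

32.27 m

dₒ: 99.3 m = 99300 mm.
Similar triangles through the lens centre give W/dₒ = h/dᵢ; with 1/f = 1/dₒ + 1/dᵢ this gives W = h·(dₒ − f)/f.
W = 4.55 mm × (99300 − 14) / 14 = 4.55 × 7091.8571 ≈ 32267.950 mm = 32.2679 m.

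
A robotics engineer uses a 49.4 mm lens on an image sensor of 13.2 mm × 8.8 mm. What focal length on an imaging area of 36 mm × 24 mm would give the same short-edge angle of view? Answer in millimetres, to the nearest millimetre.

Equal angle of view means equal height/f ratio, so f₂ = f₁ · (height₂/height₁) = 49.4 × 24/8.8.
f₂ = 49.4 × 2.72727 ≈ 134.727 mm.

135 mm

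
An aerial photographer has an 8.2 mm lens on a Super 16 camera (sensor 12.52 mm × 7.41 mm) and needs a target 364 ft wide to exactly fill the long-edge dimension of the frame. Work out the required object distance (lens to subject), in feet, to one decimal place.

W: 364 ft × 304.8 mm/ft = 110947.20 mm.
Magnification m = w/W = dᵢ/dₒ; combined with 1/f = 1/dₒ + 1/dᵢ this gives dₒ = f·(1 + W/w).
dₒ = 8.2 mm × (1 + 110947/12.52) = 8.2 × 8862.5972 ≈ 72673.297 mm = 72673.297/304.8 ft = 238.429 ft.

238.4 ft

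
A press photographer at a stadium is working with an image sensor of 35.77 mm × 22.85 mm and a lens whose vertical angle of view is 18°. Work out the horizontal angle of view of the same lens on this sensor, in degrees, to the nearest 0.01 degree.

From the vertical AOV: f = 22.85 / (2·tan(9°)) = 22.85 / 0.31677 ≈ 72.1346 mm.
Horizontal AOV = 2·arctan(35.77 / (2 × 72.1346)) = 2·arctan(0.24794) ≈ 27.8501°.

27.85°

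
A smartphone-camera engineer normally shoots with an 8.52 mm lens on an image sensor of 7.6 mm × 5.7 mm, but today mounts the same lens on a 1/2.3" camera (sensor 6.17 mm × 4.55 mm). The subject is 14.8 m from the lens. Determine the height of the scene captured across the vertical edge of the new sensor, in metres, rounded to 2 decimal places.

7.90 m

The focal length stays 8.52 mm; the relevant sensor dimension is now h = 4.55 mm. Object distance dₒ = 14.8 m = 14800 mm.
Thin-lens field height W = h·(dₒ − f)/f = 4.55 × (14800 − 8.52)/8.52 ≈ 7899.206 mm = 7.89921 m.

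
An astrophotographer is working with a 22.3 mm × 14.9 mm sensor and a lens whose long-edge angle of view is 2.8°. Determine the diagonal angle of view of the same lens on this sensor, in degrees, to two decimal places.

3.37°

From the long-edge AOV: f = 22.3 / (2·tan(1.4°)) = 22.3 / 0.04888 ≈ 456.2291 mm.
Sensor diagonal = √(22.3² + 14.9²) = √719.3000 ≈ 26.8198 mm.
Diagonal AOV = 2·arctan(26.8198 / (2 × 456.2291)) = 2·arctan(0.02939) ≈ 3.3672°.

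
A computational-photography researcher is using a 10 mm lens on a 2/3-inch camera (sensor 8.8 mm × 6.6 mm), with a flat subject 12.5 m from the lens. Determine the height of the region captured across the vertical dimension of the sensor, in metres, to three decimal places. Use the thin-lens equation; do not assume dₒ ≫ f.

dₒ: 12.5 m = 12500 mm.
Similar triangles through the lens centre give W/dₒ = h/dᵢ; with 1/f = 1/dₒ + 1/dᵢ this gives W = h·(dₒ − f)/f.
W = 6.6 mm × (12500 − 10) / 10 = 6.6 × 1249.0000 ≈ 8243.400 mm = 8.2434 m.

8.243 m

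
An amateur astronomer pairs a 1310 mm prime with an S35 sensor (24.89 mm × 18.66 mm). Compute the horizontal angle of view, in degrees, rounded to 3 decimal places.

1.089°

Angle of view α = 2·arctan(w/2f) with w = 24.89 mm and f = 1310 mm.
w/2f = 0.00950; arctan(0.00950) ≈ 0.5443°, so α ≈ 1.0886°.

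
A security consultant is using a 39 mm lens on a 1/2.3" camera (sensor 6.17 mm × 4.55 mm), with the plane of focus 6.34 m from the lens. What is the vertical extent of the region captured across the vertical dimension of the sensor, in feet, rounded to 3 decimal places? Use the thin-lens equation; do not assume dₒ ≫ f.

dₒ: 6.34 m = 6340 mm.
Similar triangles through the lens centre give W/dₒ = h/dᵢ; with 1/f = 1/dₒ + 1/dᵢ this gives W = h·(dₒ − f)/f.
W = 4.55 mm × (6340 − 39) / 39 = 4.55 × 161.5641 ≈ 735.117 mm = 735.117/304.8 ft = 2.4118 ft.

2.412 ft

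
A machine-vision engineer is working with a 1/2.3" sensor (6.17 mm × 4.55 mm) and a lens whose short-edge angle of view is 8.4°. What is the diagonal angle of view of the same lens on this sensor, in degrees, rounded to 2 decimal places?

14.11°

From the short-edge AOV: f = 4.55 / (2·tan(4.2°)) = 4.55 / 0.14687 ≈ 30.9796 mm.
Sensor diagonal = √(6.17² + 4.55²) = √58.7714 ≈ 7.6663 mm.
Diagonal AOV = 2·arctan(7.6663 / (2 × 30.9796)) = 2·arctan(0.12373) ≈ 14.1068°.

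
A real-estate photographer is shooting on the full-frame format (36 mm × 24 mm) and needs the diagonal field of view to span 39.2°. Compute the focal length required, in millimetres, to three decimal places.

Sensor diagonal = √(36² + 24²) = √1872.0000 ≈ 43.2666 mm.
From α = 2·arctan(d/2f) we get f = d / (2·tan(α/2)).
With d = 43.2666 mm and α/2 = 19.6°, tan(α/2) ≈ 0.35608, so f ≈ 43.2666 / 0.71217 ≈ 60.7534 mm.

60.753 mm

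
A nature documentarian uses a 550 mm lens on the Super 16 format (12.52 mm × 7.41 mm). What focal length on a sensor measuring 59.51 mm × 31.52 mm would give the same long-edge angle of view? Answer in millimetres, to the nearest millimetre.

2614 mm

Equal angle of view means equal width/f ratio, so f₂ = f₁ · (width₂/width₁) = 550 × 59.51/12.52.
f₂ = 550 × 4.75319 ≈ 2614.257 mm.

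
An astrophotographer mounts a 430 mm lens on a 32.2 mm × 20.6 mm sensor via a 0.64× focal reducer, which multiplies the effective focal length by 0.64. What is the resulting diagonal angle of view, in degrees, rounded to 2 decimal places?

Effective focal length f = 430 × 0.64 = 275.2 mm.
Sensor diagonal = √(32.2² + 20.6²) = √1461.2000 ≈ 38.2256 mm.
α = 2·arctan(38.226 / (2 × 275.2)) = 2·arctan(0.06945) ≈ 7.9457°.

7.95°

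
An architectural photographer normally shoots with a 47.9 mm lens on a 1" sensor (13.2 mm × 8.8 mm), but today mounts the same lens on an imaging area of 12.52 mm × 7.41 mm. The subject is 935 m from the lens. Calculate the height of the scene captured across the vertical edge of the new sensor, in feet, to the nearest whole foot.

The focal length stays 47.9 mm; the relevant sensor dimension is now h = 7.41 mm. Object distance dₒ = 935 m = 935000 mm.
Thin-lens field height W = h·(dₒ − f)/f = 7.41 × (935000 − 47.9)/47.9 ≈ 144634.552 mm = 144634.552/304.8 ft = 474.523 ft.

475 ft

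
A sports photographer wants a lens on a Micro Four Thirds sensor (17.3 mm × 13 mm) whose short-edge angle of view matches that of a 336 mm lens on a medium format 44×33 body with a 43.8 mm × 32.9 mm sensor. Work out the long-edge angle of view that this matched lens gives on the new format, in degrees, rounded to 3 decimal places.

7.455°

Equal short-edge AOV ⇒ f₂ = f₁ · 13/32.9 = 336 × 0.39514 ≈ 132.7660 mm.
Long-edge AOV on the new format = 2·arctan(17.3 / (2 × 132.7660)) = 2·arctan(0.06515) ≈ 7.4554°.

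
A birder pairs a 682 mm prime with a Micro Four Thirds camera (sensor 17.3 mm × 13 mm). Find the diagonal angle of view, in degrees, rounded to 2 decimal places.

1.82°

Sensor diagonal = √(17.3² + 13²) = √468.2900 ≈ 21.6400 mm.
Angle of view α = 2·arctan(d/2f) with d = 21.6400 mm and f = 682 mm.
d/2f = 0.01587; arctan(0.01587) ≈ 0.9089°, so α ≈ 1.8179°.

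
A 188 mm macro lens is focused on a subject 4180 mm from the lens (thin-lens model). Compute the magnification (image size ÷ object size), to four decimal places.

Thin lens: 1/f = 1/dₒ + 1/dᵢ → 1/dᵢ = 1/188 − 1/4180 = 0.0050799 mm⁻¹, so dᵢ ≈ 196.8537 mm.
Magnification m = dᵢ/dₒ = 196.8537/4180 ≈ 0.04709.

0.0471×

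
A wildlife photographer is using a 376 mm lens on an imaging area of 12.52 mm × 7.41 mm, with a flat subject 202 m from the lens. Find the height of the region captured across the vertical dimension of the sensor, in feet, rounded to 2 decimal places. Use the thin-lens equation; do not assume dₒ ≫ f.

13.04 ft

dₒ: 202 m = 202000 mm.
Similar triangles through the lens centre give W/dₒ = h/dᵢ; with 1/f = 1/dₒ + 1/dᵢ this gives W = h·(dₒ − f)/f.
W = 7.41 mm × (202000 − 376) / 376 = 7.41 × 536.2340 ≈ 3973.494 mm = 3973.494/304.8 ft = 13.0364 ft.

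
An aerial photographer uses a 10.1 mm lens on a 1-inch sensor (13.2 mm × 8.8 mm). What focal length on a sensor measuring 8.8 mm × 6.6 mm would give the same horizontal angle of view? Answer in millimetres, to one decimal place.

Equal angle of view means equal width/f ratio, so f₂ = f₁ · (width₂/width₁) = 10.1 × 8.8/13.2.
f₂ = 10.1 × 0.66667 ≈ 6.733 mm.

6.7 mm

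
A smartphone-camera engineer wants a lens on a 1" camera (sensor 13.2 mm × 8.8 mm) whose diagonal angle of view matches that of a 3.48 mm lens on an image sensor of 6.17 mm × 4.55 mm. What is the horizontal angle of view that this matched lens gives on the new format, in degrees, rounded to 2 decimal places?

85.01°

Sensor diagonal = √(6.17² + 4.55²) = √58.7714 ≈ 7.6663 mm.
Sensor diagonal = √(13.2² + 8.8²) = √251.6800 ≈ 15.8644 mm.
Equal diagonal AOV ⇒ f₂ = f₁ · 15.8644/7.6663 = 3.48 × 2.06939 ≈ 7.2015 mm.
Horizontal AOV on the new format = 2·arctan(13.2 / (2 × 7.2015)) = 2·arctan(0.91648) ≈ 85.0093°.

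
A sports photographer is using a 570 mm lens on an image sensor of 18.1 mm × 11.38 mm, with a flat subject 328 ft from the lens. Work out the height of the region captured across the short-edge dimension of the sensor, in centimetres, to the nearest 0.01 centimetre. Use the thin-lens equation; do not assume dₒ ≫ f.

198.46 cm

dₒ: 328 ft × 304.8 mm/ft = 99974.40 mm.
Similar triangles through the lens centre give W/dₒ = h/dᵢ; with 1/f = 1/dₒ + 1/dᵢ this gives W = h·(dₒ − f)/f.
W = 11.38 mm × (99974.4 − 570) / 570 = 11.38 × 174.3937 ≈ 1984.600 mm = 198.46 cm.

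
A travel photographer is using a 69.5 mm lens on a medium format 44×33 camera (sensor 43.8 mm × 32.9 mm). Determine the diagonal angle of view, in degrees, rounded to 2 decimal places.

43.02°

Sensor diagonal = √(43.8² + 32.9²) = √3000.8500 ≈ 54.7800 mm.
Angle of view α = 2·arctan(d/2f) with d = 54.7800 mm and f = 69.5 mm.
d/2f = 0.39410; arctan(0.39410) ≈ 21.5094°, so α ≈ 43.0189°.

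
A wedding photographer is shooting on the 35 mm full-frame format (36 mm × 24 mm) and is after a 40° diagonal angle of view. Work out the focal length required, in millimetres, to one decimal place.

Sensor diagonal = √(36² + 24²) = √1872.0000 ≈ 43.2666 mm.
From α = 2·arctan(d/2f) we get f = d / (2·tan(α/2)).
With d = 43.2666 mm and α/2 = 20°, tan(α/2) ≈ 0.36397, so f ≈ 43.2666 / 0.72794 ≈ 59.4370 mm.

59.4 mm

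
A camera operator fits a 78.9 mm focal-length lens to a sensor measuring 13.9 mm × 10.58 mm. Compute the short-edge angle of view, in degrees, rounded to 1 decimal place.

7.7°

Angle of view α = 2·arctan(h/2f) with h = 10.58 mm and f = 78.9 mm.
h/2f = 0.06705; arctan(0.06705) ≈ 3.8358°, so α ≈ 7.6715°.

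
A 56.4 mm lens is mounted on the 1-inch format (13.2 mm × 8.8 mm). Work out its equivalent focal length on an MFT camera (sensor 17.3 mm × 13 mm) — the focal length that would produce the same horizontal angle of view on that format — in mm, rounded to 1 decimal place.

73.9 mm

Equal angle of view means equal width/f ratio, so f₂ = f₁ · (width₂/width₁) = 56.4 × 17.3/13.2.
f₂ = 56.4 × 1.31061 ≈ 73.918 mm.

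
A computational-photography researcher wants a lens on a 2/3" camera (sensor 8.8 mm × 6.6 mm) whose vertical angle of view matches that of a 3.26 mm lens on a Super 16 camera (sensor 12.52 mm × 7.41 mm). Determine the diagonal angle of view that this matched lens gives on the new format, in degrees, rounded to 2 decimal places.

Equal vertical AOV ⇒ f₂ = f₁ · 6.6/7.41 = 3.26 × 0.89069 ≈ 2.9036 mm.
Sensor diagonal = √(8.8² + 6.6²) = √121.0000 ≈ 11.0000 mm.
Diagonal AOV on the new format = 2·arctan(11.0000 / (2 × 2.9036)) = 2·arctan(1.89417) ≈ 124.3377°.

124.34°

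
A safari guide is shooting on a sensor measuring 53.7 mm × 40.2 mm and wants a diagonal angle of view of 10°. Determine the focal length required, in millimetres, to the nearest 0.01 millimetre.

383.36 mm

Sensor diagonal = √(53.7² + 40.2²) = √4499.7300 ≈ 67.0800 mm.
From α = 2·arctan(d/2f) we get f = d / (2·tan(α/2)).
With d = 67.0800 mm and α/2 = 5°, tan(α/2) ≈ 0.08749, so f ≈ 67.0800 / 0.17498 ≈ 383.3641 mm.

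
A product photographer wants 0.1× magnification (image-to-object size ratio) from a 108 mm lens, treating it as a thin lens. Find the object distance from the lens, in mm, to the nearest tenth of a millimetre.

With m = dᵢ/dₒ and 1/f = 1/dₒ + 1/dᵢ, substituting dᵢ = m·dₒ gives 1/f = (1 + 1/m)/dₒ, hence dₒ = f·(1 + 1/m).
dₒ = 108 × (1 + 1/0.1) = 108 × 11.00000 ≈ 1188.000 mm.

1188.0 mm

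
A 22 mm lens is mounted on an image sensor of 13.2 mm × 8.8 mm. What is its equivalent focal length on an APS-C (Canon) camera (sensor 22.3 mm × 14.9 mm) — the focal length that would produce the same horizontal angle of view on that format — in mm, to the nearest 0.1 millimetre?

Equal angle of view means equal width/f ratio, so f₂ = f₁ · (width₂/width₁) = 22 × 22.3/13.2.
f₂ = 22 × 1.68939 ≈ 37.167 mm.

37.2 mm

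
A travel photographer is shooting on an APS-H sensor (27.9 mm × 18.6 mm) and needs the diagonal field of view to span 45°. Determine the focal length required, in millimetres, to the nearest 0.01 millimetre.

40.48 mm

Sensor diagonal = √(27.9² + 18.6²) = √1124.3700 ≈ 33.5316 mm.
From α = 2·arctan(d/2f) we get f = d / (2·tan(α/2)).
With d = 33.5316 mm and α/2 = 22.5°, tan(α/2) ≈ 0.41421, so f ≈ 33.5316 / 0.82843 ≈ 40.4763 mm.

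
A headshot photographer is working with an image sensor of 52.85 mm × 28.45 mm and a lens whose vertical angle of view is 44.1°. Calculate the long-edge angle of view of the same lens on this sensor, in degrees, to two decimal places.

73.92°

From the vertical AOV: f = 28.45 / (2·tan(22.05°)) = 28.45 / 0.81008 ≈ 35.1198 mm.
Long-edge AOV = 2·arctan(52.85 / (2 × 35.1198)) = 2·arctan(0.75242) ≈ 73.9173°.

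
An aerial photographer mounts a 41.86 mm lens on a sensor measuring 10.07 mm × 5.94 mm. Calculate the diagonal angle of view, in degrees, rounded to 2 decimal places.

15.90°

Sensor diagonal = √(10.07² + 5.94²) = √136.6885 ≈ 11.6914 mm.
Angle of view α = 2·arctan(d/2f) with d = 11.6914 mm and f = 41.86 mm.
d/2f = 0.13965; arctan(0.13965) ≈ 7.9499°, so α ≈ 15.8997°.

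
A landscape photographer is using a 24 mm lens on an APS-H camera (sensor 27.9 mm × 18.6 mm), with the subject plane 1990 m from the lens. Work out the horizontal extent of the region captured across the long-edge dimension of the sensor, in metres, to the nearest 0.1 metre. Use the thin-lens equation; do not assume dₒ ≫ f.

dₒ: 1990 m = 1.99e+06 mm.
Similar triangles through the lens centre give W/dₒ = w/dᵢ; with 1/f = 1/dₒ + 1/dᵢ this gives W = w·(dₒ − f)/f.
W = 27.9 mm × (1.99e+06 − 24) / 24 = 27.9 × 82915.6667 ≈ 2313347.100 mm = 2313.35 m.

2313.3 m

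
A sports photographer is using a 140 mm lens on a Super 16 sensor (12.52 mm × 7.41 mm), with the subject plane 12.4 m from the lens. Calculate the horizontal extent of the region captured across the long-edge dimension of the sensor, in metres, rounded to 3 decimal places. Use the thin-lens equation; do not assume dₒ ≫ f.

dₒ: 12.4 m = 12400 mm.
Similar triangles through the lens centre give W/dₒ = w/dᵢ; with 1/f = 1/dₒ + 1/dᵢ this gives W = w·(dₒ − f)/f.
W = 12.52 mm × (12400 − 140) / 140 = 12.52 × 87.5714 ≈ 1096.394 mm = 1.09639 m.

1.096 m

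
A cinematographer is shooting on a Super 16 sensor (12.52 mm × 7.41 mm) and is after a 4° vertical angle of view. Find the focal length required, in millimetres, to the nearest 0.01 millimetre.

From α = 2·arctan(h/2f) we get f = h / (2·tan(α/2)).
With h = 7.41 mm and α/2 = 2°, tan(α/2) ≈ 0.03492, so f ≈ 7.41 / 0.06984 ≈ 106.0973 mm.

106.10 mm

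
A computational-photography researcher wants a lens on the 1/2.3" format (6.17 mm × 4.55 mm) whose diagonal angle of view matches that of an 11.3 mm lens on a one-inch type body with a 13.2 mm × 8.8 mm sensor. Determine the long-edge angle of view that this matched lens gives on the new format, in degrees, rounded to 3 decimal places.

Sensor diagonal = √(13.2² + 8.8²) = √251.6800 ≈ 15.8644 mm.
Sensor diagonal = √(6.17² + 4.55²) = √58.7714 ≈ 7.6663 mm.
Equal diagonal AOV ⇒ f₂ = f₁ · 7.6663/15.8644 = 11.3 × 0.48324 ≈ 5.4606 mm.
Long-edge AOV on the new format = 2·arctan(6.17 / (2 × 5.4606)) = 2·arctan(0.56496) ≈ 58.9295°.

58.929°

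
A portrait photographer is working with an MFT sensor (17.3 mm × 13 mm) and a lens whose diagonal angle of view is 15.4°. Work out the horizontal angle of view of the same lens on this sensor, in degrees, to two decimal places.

Sensor diagonal = √(17.3² + 13²) = √468.2900 ≈ 21.6400 mm.
From the diagonal AOV: f = 21.6400 / (2·tan(7.7°)) = 21.6400 / 0.27041 ≈ 80.0265 mm.
Horizontal AOV = 2·arctan(17.3 / (2 × 80.0265)) = 2·arctan(0.10809) ≈ 12.3382°.

12.34°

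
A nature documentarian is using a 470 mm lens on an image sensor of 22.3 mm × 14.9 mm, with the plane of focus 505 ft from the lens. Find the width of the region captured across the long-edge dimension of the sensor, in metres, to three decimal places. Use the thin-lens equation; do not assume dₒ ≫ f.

dₒ: 505 ft × 304.8 mm/ft = 153924.00 mm.
Similar triangles through the lens centre give W/dₒ = w/dᵢ; with 1/f = 1/dₒ + 1/dᵢ this gives W = w·(dₒ − f)/f.
W = 22.3 mm × (153924 − 470) / 470 = 22.3 × 326.4979 ≈ 7280.902 mm = 7.2809 m.

7.281 m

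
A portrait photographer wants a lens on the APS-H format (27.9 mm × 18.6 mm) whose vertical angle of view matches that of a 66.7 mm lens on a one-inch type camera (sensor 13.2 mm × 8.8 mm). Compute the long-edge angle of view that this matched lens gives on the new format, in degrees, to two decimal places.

11.30°

Equal vertical AOV ⇒ f₂ = f₁ · 18.6/8.8 = 66.7 × 2.11364 ≈ 140.9795 mm.
Long-edge AOV on the new format = 2·arctan(27.9 / (2 × 140.9795)) = 2·arctan(0.09895) ≈ 11.3021°.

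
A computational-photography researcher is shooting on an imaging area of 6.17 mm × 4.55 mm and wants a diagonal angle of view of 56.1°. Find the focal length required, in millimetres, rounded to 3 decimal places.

7.194 mm

Sensor diagonal = √(6.17² + 4.55²) = √58.7714 ≈ 7.6663 mm.
From α = 2·arctan(d/2f) we get f = d / (2·tan(α/2)).
With d = 7.6663 mm and α/2 = 28.05°, tan(α/2) ≈ 0.53283, so f ≈ 7.6663 / 1.06566 ≈ 7.1939 mm.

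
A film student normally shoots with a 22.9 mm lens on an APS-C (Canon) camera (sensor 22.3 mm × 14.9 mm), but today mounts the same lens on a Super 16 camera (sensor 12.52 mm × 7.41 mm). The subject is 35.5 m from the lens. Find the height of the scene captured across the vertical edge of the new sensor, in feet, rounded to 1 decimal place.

The focal length stays 22.9 mm; the relevant sensor dimension is now h = 7.41 mm. Object distance dₒ = 35.5 m = 35500 mm.
Thin-lens field height W = h·(dₒ − f)/f = 7.41 × (35500 − 22.9)/22.9 ≈ 11479.708 mm = 11479.708/304.8 ft = 37.6631 ft.

37.7 ft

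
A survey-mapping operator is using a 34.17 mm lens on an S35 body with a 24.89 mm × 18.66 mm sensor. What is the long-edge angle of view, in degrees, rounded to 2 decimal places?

Angle of view α = 2·arctan(w/2f) with w = 24.89 mm and f = 34.17 mm.
w/2f = 0.36421; arctan(0.36421) ≈ 20.0120°, so α ≈ 40.0241°.

40.02°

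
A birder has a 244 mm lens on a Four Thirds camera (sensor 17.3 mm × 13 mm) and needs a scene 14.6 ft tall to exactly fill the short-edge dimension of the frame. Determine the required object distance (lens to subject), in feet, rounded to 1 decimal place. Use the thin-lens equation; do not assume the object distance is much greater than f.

274.8 ft

W: 14.6 ft × 304.8 mm/ft = 4450.08 mm.
Magnification m = h/W = dᵢ/dₒ; combined with 1/f = 1/dₒ + 1/dᵢ this gives dₒ = f·(1 + W/h).
dₒ = 244 mm × (1 + 4450.08/13) = 244 × 343.3138 ≈ 83768.576 mm = 83768.576/304.8 ft = 274.831 ft.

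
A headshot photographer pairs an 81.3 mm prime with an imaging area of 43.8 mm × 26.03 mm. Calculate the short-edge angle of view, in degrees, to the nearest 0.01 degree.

Angle of view α = 2·arctan(h/2f) with h = 26.03 mm and f = 81.3 mm.
h/2f = 0.16009; arctan(0.16009) ≈ 9.0951°, so α ≈ 18.1902°.

18.19°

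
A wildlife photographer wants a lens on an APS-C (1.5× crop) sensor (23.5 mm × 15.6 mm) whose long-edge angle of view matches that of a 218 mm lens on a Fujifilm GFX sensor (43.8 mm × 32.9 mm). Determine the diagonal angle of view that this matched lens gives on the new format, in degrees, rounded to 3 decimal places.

Equal long-edge AOV ⇒ f₂ = f₁ · 23.5/43.8 = 218 × 0.53653 ≈ 116.9635 mm.
Sensor diagonal = √(23.5² + 15.6²) = √795.6100 ≈ 28.2066 mm.
Diagonal AOV on the new format = 2·arctan(28.2066 / (2 × 116.9635)) = 2·arctan(0.12058) ≈ 13.7509°.

13.751°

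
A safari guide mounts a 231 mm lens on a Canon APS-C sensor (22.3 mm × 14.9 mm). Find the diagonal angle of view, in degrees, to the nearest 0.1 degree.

6.6°

Sensor diagonal = √(22.3² + 14.9²) = √719.3000 ≈ 26.8198 mm.
Angle of view α = 2·arctan(d/2f) with d = 26.8198 mm and f = 231 mm.
d/2f = 0.05805; arctan(0.05805) ≈ 3.3224°, so α ≈ 6.6447°.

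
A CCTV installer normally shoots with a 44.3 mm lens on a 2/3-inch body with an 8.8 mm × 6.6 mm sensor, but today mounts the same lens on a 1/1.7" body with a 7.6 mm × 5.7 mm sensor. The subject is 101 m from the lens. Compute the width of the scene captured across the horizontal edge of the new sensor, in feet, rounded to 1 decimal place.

The focal length stays 44.3 mm; the relevant sensor dimension is now w = 7.6 mm. Object distance dₒ = 101 m = 101000 mm.
Thin-lens field width W = w·(dₒ − f)/f = 7.6 × (101000 − 44.3)/44.3 ≈ 17319.714 mm = 17319.714/304.8 ft = 56.8232 ft.

56.8 ft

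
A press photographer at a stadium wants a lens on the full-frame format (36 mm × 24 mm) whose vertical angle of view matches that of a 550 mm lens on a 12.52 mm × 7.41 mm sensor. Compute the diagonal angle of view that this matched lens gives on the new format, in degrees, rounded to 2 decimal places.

Equal vertical AOV ⇒ f₂ = f₁ · 24/7.41 = 550 × 3.23887 ≈ 1781.3765 mm.
Sensor diagonal = √(36² + 24²) = √1872.0000 ≈ 43.2666 mm.
Diagonal AOV on the new format = 2·arctan(43.2666 / (2 × 1781.3765)) = 2·arctan(0.01214) ≈ 1.3915°.

1.39°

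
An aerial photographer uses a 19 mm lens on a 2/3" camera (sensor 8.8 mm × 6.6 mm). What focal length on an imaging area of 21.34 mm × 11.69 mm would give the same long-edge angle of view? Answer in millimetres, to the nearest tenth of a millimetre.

Equal angle of view means equal width/f ratio, so f₂ = f₁ · (width₂/width₁) = 19 × 21.34/8.8.
f₂ = 19 × 2.42500 ≈ 46.075 mm.

46.1 mm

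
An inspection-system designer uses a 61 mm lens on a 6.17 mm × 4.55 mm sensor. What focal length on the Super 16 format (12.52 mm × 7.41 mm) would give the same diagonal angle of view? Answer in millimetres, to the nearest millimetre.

116 mm

Sensor diagonal = √(6.17² + 4.55²) = √58.7714 ≈ 7.6663 mm.
Sensor diagonal = √(12.52² + 7.41²) = √211.6585 ≈ 14.5485 mm.
Equal angle of view means equal diagonal/f ratio, so f₂ = f₁ · (diagonal₂/diagonal₁) = 61 × 14.5485/7.6663.
f₂ = 61 × 1.89773 ≈ 115.762 mm.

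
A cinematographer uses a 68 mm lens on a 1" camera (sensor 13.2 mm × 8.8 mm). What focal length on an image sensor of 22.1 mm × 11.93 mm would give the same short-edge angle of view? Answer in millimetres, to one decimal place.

Equal angle of view means equal height/f ratio, so f₂ = f₁ · (height₂/height₁) = 68 × 11.93/8.8.
f₂ = 68 × 1.35568 ≈ 92.186 mm.

92.2 mm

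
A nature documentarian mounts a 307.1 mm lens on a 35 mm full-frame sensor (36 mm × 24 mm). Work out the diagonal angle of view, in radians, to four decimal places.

0.1407 rad

Sensor diagonal = √(36² + 24²) = √1872.0000 ≈ 43.2666 mm.
Angle of view α = 2·arctan(d/2f) with d = 43.2666 mm and f = 307.1 mm.
d/2f = 0.07044; arctan(0.07044) ≈ 0.0703 rad, so α ≈ 0.1407 rad.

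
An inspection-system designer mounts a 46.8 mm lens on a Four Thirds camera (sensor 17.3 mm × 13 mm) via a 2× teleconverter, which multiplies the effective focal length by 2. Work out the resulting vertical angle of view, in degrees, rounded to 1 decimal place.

Effective focal length f = 46.8 × 2 = 93.6 mm.
α = 2·arctan(13 / (2 × 93.6)) = 2·arctan(0.06944) ≈ 7.9450°.

7.9°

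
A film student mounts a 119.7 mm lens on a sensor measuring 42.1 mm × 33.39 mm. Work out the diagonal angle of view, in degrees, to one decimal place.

Sensor diagonal = √(42.1² + 33.39²) = √2887.3021 ≈ 53.7336 mm.
Angle of view α = 2·arctan(d/2f) with d = 53.7336 mm and f = 119.7 mm.
d/2f = 0.22445; arctan(0.22445) ≈ 12.6505°, so α ≈ 25.3009°.

25.3°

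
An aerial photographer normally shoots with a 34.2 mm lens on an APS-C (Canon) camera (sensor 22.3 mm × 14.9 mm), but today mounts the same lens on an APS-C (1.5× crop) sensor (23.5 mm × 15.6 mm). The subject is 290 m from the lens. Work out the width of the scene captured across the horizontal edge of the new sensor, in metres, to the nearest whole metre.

The focal length stays 34.2 mm; the relevant sensor dimension is now w = 23.5 mm. Object distance dₒ = 290 m = 290000 mm.
Thin-lens field width W = w·(dₒ − f)/f = 23.5 × (290000 − 34.2)/34.2 ≈ 199245.506 mm = 199.246 m.

199 m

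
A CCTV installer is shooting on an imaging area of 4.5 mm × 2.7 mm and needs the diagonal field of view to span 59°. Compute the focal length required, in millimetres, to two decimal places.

Sensor diagonal = √(4.5² + 2.7²) = √27.5400 ≈ 5.2479 mm.
From α = 2·arctan(d/2f) we get f = d / (2·tan(α/2)).
With d = 5.2479 mm and α/2 = 29.5°, tan(α/2) ≈ 0.56577, so f ≈ 5.2479 / 1.13155 ≈ 4.6378 mm.

4.64 mm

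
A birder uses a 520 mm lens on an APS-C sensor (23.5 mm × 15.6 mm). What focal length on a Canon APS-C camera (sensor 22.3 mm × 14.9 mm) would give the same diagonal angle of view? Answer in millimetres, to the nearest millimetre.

494 mm

Sensor diagonal = √(23.5² + 15.6²) = √795.6100 ≈ 28.2066 mm.
Sensor diagonal = √(22.3² + 14.9²) = √719.3000 ≈ 26.8198 mm.
Equal angle of view means equal diagonal/f ratio, so f₂ = f₁ · (diagonal₂/diagonal₁) = 520 × 26.8198/28.2066.
f₂ = 520 × 0.95083 ≈ 494.434 mm.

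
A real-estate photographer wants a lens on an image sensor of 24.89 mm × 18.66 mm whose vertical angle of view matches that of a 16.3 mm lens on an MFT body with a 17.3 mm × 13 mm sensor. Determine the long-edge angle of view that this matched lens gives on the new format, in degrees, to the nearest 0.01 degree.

56.02°

Equal vertical AOV ⇒ f₂ = f₁ · 18.66/13 = 16.3 × 1.43538 ≈ 23.3968 mm.
Long-edge AOV on the new format = 2·arctan(24.89 / (2 × 23.3968)) = 2·arctan(0.53191) ≈ 56.0180°.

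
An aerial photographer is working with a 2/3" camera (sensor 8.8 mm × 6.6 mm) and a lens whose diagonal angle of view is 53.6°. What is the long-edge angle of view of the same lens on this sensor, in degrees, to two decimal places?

44.01°

Sensor diagonal = √(8.8² + 6.6²) = √121.0000 ≈ 11.0000 mm.
From the diagonal AOV: f = 11.0000 / (2·tan(26.8°)) = 11.0000 / 1.01027 ≈ 10.8881 mm.
Long-edge AOV = 2·arctan(8.8 / (2 × 10.8881)) = 2·arctan(0.40411) ≈ 44.0082°.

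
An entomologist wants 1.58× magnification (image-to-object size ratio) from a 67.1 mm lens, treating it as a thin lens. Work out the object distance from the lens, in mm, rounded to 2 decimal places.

With m = dᵢ/dₒ and 1/f = 1/dₒ + 1/dᵢ, substituting dᵢ = m·dₒ gives 1/f = (1 + 1/m)/dₒ, hence dₒ = f·(1 + 1/m).
dₒ = 67.1 × (1 + 1/1.58) = 67.1 × 1.63291 ≈ 109.568 mm.

109.57 mm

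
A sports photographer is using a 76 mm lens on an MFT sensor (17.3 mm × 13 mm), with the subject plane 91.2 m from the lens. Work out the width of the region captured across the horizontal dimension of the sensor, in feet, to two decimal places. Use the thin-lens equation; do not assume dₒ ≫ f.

dₒ: 91.2 m = 91200 mm.
Similar triangles through the lens centre give W/dₒ = w/dᵢ; with 1/f = 1/dₒ + 1/dᵢ this gives W = w·(dₒ − f)/f.
W = 17.3 mm × (91200 − 76) / 76 = 17.3 × 1199.0000 ≈ 20742.700 mm = 20742.700/304.8 ft = 68.0535 ft.

68.05 ft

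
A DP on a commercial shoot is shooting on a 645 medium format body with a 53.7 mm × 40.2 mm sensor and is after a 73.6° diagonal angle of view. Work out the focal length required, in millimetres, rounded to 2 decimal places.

Sensor diagonal = √(53.7² + 40.2²) = √4499.7300 ≈ 67.0800 mm.
From α = 2·arctan(d/2f) we get f = d / (2·tan(α/2)).
With d = 67.0800 mm and α/2 = 36.8°, tan(α/2) ≈ 0.74810, so f ≈ 67.0800 / 1.49619 ≈ 44.8339 mm.

44.83 mm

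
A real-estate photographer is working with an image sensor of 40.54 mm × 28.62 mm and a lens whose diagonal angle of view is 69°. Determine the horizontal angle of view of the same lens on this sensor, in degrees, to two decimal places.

Sensor diagonal = √(40.54² + 28.62²) = √2462.5960 ≈ 49.6246 mm.
From the diagonal AOV: f = 49.6246 / (2·tan(34.5°)) = 49.6246 / 1.37456 ≈ 36.1021 mm.
Horizontal AOV = 2·arctan(40.54 / (2 × 36.1021)) = 2·arctan(0.56146) ≈ 58.6252°.

58.63°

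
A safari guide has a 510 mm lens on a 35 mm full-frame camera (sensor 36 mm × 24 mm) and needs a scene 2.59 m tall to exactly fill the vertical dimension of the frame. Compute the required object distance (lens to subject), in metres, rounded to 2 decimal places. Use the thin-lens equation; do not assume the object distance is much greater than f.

W: 2.59 m = 2590 mm.
Magnification m = h/W = dᵢ/dₒ; combined with 1/f = 1/dₒ + 1/dᵢ this gives dₒ = f·(1 + W/h).
dₒ = 510 mm × (1 + 2590/24) = 510 × 108.9167 ≈ 55547.500 mm = 55.5475 m.

55.55 m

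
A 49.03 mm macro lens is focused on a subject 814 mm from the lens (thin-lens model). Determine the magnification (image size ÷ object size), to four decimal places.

0.0641×

Thin lens: 1/f = 1/dₒ + 1/dᵢ → 1/dᵢ = 1/49.03 − 1/814 = 0.0191672 mm⁻¹, so dᵢ ≈ 52.1725 mm.
Magnification m = dᵢ/dₒ = 52.1725/814 ≈ 0.06409.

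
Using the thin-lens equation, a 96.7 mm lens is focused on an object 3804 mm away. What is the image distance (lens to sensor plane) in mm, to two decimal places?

1/dᵢ = 1/f − 1/dₒ = 1/96.7 − 1/3804 = 0.0100784 mm⁻¹.
dᵢ = 1/0.0100784 ≈ 99.2223 mm.

99.22 mm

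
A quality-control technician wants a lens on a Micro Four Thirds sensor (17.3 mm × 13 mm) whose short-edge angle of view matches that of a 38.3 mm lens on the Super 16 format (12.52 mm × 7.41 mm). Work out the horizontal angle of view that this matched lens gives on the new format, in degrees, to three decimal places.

14.671°

Equal short-edge AOV ⇒ f₂ = f₁ · 13/7.41 = 38.3 × 1.75439 ≈ 67.1930 mm.
Horizontal AOV on the new format = 2·arctan(17.3 / (2 × 67.1930)) = 2·arctan(0.12873) ≈ 14.6711°.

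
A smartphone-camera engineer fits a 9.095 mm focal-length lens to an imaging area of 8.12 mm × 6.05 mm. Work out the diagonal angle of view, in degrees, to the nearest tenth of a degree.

Sensor diagonal = √(8.12² + 6.05²) = √102.5369 ≈ 10.1261 mm.
Angle of view α = 2·arctan(d/2f) with d = 10.1261 mm and f = 9.095 mm.
d/2f = 0.55668; arctan(0.55668) ≈ 29.1039°, so α ≈ 58.2078°.

58.2°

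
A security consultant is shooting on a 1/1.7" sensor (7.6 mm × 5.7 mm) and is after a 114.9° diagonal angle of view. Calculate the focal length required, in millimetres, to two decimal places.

3.03 mm

Sensor diagonal = √(7.6² + 5.7²) = √90.2500 ≈ 9.5000 mm.
From α = 2·arctan(d/2f) we get f = d / (2·tan(α/2)).
With d = 9.5000 mm and α/2 = 57.45°, tan(α/2) ≈ 1.56667, so f ≈ 9.5000 / 3.13333 ≈ 3.0319 mm.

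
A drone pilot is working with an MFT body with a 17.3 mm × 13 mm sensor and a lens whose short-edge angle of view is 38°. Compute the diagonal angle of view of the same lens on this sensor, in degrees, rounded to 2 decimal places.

59.64°

From the short-edge AOV: f = 13 / (2·tan(19°)) = 13 / 0.68866 ≈ 18.8774 mm.
Sensor diagonal = √(17.3² + 13²) = √468.2900 ≈ 21.6400 mm.
Diagonal AOV = 2·arctan(21.6400 / (2 × 18.8774)) = 2·arctan(0.57317) ≈ 59.6404°.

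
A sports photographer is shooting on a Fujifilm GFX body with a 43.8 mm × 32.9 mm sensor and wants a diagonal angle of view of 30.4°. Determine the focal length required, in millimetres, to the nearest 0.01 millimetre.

100.81 mm

Sensor diagonal = √(43.8² + 32.9²) = √3000.8500 ≈ 54.7800 mm.
From α = 2·arctan(d/2f) we get f = d / (2·tan(α/2)).
With d = 54.7800 mm and α/2 = 15.2°, tan(α/2) ≈ 0.27169, so f ≈ 54.7800 / 0.54339 ≈ 100.8120 mm.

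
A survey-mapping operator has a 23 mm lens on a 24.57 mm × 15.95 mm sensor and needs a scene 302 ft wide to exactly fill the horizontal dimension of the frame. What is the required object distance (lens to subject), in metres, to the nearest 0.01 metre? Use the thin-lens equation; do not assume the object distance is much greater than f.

86.19 m

W: 302 ft × 304.8 mm/ft = 92049.60 mm.
Magnification m = w/W = dᵢ/dₒ; combined with 1/f = 1/dₒ + 1/dᵢ this gives dₒ = f·(1 + W/w).
dₒ = 23 mm × (1 + 92049.6/24.57) = 23 × 3747.4223 ≈ 86190.714 mm = 86.1907 m.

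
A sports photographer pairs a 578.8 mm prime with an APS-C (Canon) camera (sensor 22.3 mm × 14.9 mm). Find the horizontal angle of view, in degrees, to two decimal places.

Angle of view α = 2·arctan(w/2f) with w = 22.3 mm and f = 578.8 mm.
w/2f = 0.01926; arctan(0.01926) ≈ 1.1036°, so α ≈ 2.2072°.

2.21°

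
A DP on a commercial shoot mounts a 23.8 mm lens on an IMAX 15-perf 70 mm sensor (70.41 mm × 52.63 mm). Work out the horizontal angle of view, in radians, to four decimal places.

1.9527 rad

Angle of view α = 2·arctan(w/2f) with w = 70.41 mm and f = 23.8 mm.
w/2f = 1.47920; arctan(1.47920) ≈ 0.9763 rad, so α ≈ 1.9527 rad.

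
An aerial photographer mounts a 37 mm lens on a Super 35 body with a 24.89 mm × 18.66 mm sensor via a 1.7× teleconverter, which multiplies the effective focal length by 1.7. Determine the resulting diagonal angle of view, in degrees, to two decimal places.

Effective focal length f = 37 × 1.7 = 62.9 mm.
Sensor diagonal = √(24.89² + 18.66²) = √967.7077 ≈ 31.1080 mm.
α = 2·arctan(31.108 / (2 × 62.9)) = 2·arctan(0.24728) ≈ 27.7791°.

27.78°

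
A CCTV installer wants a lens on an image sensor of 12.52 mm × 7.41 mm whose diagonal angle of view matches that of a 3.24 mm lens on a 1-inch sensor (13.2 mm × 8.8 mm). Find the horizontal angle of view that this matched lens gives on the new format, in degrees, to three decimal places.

129.218°

Sensor diagonal = √(13.2² + 8.8²) = √251.6800 ≈ 15.8644 mm.
Sensor diagonal = √(12.52² + 7.41²) = √211.6585 ≈ 14.5485 mm.
Equal diagonal AOV ⇒ f₂ = f₁ · 14.5485/15.8644 = 3.24 × 0.91705 ≈ 2.9712 mm.
Horizontal AOV on the new format = 2·arctan(12.52 / (2 × 2.9712)) = 2·arctan(2.10686) ≈ 129.2182°.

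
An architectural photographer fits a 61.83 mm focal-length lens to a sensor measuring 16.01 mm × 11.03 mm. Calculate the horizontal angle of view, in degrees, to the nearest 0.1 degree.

14.8°

Angle of view α = 2·arctan(w/2f) with w = 16.01 mm and f = 61.83 mm.
w/2f = 0.12947; arctan(0.12947) ≈ 7.3769°, so α ≈ 14.7539°.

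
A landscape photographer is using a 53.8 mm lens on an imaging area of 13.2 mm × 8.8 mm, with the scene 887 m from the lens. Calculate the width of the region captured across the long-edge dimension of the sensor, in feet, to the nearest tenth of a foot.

714.0 ft

dₒ: 887 m = 887000 mm.
Similar triangles through the lens centre give W/dₒ = w/dᵢ; with 1/f = 1/dₒ + 1/dᵢ this gives W = w·(dₒ − f)/f.
W = 13.2 mm × (887000 − 53.8) / 53.8 = 13.2 × 16485.9888 ≈ 217615.053 mm = 217615.053/304.8 ft = 713.96 ft.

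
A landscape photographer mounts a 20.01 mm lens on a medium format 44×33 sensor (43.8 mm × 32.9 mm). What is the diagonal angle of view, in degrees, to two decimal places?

Sensor diagonal = √(43.8² + 32.9²) = √3000.8500 ≈ 54.7800 mm.
Angle of view α = 2·arctan(d/2f) with d = 54.7800 mm and f = 20.01 mm.
d/2f = 1.36882; arctan(1.36882) ≈ 53.8497°, so α ≈ 107.6994°.

107.70°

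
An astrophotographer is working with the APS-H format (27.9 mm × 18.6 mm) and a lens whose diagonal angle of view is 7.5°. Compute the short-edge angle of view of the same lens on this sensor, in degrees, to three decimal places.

4.164°

Sensor diagonal = √(27.9² + 18.6²) = √1124.3700 ≈ 33.5316 mm.
From the diagonal AOV: f = 33.5316 / (2·tan(3.75°)) = 33.5316 / 0.13109 ≈ 255.7969 mm.
Short-edge AOV = 2·arctan(18.6 / (2 × 255.7969)) = 2·arctan(0.03636) ≈ 4.1644°.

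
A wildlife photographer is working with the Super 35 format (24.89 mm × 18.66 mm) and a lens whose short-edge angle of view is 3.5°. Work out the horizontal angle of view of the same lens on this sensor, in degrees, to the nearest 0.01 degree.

From the short-edge AOV: f = 18.66 / (2·tan(1.75°)) = 18.66 / 0.06111 ≈ 305.3734 mm.
Horizontal AOV = 2·arctan(24.89 / (2 × 305.3734)) = 2·arctan(0.04075) ≈ 4.6674°.

4.67°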